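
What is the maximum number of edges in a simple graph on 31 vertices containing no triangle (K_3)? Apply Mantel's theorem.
ex(31, K_3) = ⌊31^2/4⌋ = 240

Mantel (1907): a triangle-free graph on n vertices has at most ⌊n^2/4⌋ edges, with equality for the complete bipartite graph K_{⌊n/2⌋, ⌈n/2⌉}. For n = 31: ⌊31^2/4⌋ = ⌊961/4⌋ = 240. The extremal graph is K_{15, 16}, which has 15·16 = 240 edges.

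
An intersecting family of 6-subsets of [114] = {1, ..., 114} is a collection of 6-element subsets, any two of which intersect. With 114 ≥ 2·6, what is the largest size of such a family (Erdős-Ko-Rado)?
max |F| = C(113, 5) = 140364532

The Erdős-Ko-Rado theorem states: for n ≥ 2k, an intersecting family of k-subsets of an n-element set has size at most C(n − 1, k − 1), with equality for 'star' families {A ⊆ [n] : |A| = k, i ∈ A} (fix an element i). For n = 114, k = 6: C(113, 5) = 140364532.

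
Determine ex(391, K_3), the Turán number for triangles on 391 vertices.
ex(391, K_3) = ⌊391^2/4⌋ = 38220

Mantel (1907): a triangle-free graph on n vertices has at most ⌊n^2/4⌋ edges, with equality for the complete bipartite graph K_{⌊n/2⌋, ⌈n/2⌉}. For n = 391: ⌊391^2/4⌋ = ⌊152881/4⌋ = 38220. The extremal graph is K_{195, 196}, which has 195·196 = 38220 edges.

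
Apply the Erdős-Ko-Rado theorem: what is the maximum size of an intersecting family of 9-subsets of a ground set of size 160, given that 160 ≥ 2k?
max |F| = C(159, 8) = 8471208603429

Erdős-Ko-Rado (1961): when n ≥ 2k, max |F| = C(n−1, k−1). The bound is attained by the star {A : i ∈ A} for any fixed i ∈ [n]. Here C(160−1, 9−1) = C(159, 8) = 8471208603429.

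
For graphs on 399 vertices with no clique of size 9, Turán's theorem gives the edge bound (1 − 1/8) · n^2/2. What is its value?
Turán density bound = (7/8) · 399^2/2 = 1114407/16 ≈ 69650.4375

Turán's theorem: ex(n, K_{r+1}) is achieved by the complete r-partite Turán graph T(n, r) with parts as balanced as possible, and is at most (1 − 1/r) · n^2/2. For r = 8, n = 399: the density bound is (7/8) · 159201/2 = 1114407/16 ≈ 69650.4375. The integer-valued extremum is e(T(399, 8)) = 69650, which is strictly less than the density bound 1114407/16 since 8 ∤ 399 (the parts of T(399, 8) cannot all be equal).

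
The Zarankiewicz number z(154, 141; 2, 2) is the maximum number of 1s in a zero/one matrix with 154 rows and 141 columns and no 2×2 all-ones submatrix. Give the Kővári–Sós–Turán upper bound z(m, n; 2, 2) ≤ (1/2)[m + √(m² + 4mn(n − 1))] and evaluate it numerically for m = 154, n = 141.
z(154, 141; 2, 2) ≤ (1/2)[154 + √(154² + 4·154·141·140)] = (1/2)[154 + √12183556] = 1822.2475

Kővári–Sós–Turán: let r_1, ..., r_154 be the row sums and z = Σ r_i the total number of 1s. Each pair of columns can share at most one row with both entries 1 (else a 2×2 all-ones block appears), so Σ_i C(r_i, 2) ≤ C(141, 2) = 9870. By convexity Σ_i C(r_i, 2) ≥ 154·C(z/154, 2) = z(z − 154)/(2·154), giving z² − 154z − 154·141·140 ≤ 0 and hence z ≤ (1/2)[154 + √(23716 + 4·3039960)] = (1/2)[154 + √12183556] ≈ (1/2)(154 + 3490.4951) = 1822.2475.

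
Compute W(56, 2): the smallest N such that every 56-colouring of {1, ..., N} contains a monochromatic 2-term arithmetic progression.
W(56, 2) = 56 + 1 = 57

A 2-term AP is any pair of integers, so a monochromatic 2-AP exists iff some colour is used at least twice. With 56 colours, the colouring i ↦ i on {1, ..., 56} uses each colour once, avoiding any monochromatic pair, so W(56, 2) > 56. For {1, ..., 57}, pigeonhole forces two integers of the same colour, which form a monochromatic 2-AP. Hence W(56, 2) = 57.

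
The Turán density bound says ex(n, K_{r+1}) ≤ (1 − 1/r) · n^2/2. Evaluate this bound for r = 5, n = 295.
Turán density bound = (4/5) · 295^2/2 = 34810

Turán's theorem: ex(n, K_{r+1}) is achieved by the complete r-partite Turán graph T(n, r) with parts as balanced as possible, and is at most (1 − 1/r) · n^2/2. For r = 5, n = 295: the density bound is (4/5) · 87025/2 = 34810. Since 5 ∣ 295, the Turán graph T(295, 5) has parts of equal size 59, and its edge count e(T(295, 5)) = 34810 attains the density bound exactly.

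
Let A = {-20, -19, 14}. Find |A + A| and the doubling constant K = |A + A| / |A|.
K = |A + A| / |A| = 6/3 = 2

Enumerate A + A = {a + b : a, b ∈ A}. With |A| = 3, there are |A|^2 = 9 ordered sum pairs; collecting distinct values, A + A = {-40, -39, -38, -6, -5, 28}, so |A + A| = 6. Thus K = 6/3 = 2. For comparison, the minimum possible |A + A| over all 3-element sets is 2·3 − 1 = 5 (so min K = 5/3), attained only by arithmetic progressions.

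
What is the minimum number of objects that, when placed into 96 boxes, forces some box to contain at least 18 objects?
n = (18 − 1)·96 + 1 = 1633

By the generalised pigeonhole principle, to guarantee some box contains ≥ r objects we need more than (r − 1) · k objects total. Threshold: n = (r − 1) · k + 1. With r = 18 and k = 96: n = 17 · 96 + 1 = 1632 + 1 = 1633. For n = 1632 = 17 · 96, we can put exactly 17 objects in every box, avoiding 18 in any single one — so 1633 is tight.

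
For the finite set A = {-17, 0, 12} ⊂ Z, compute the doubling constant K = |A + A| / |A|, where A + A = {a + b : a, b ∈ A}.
K = |A + A| / |A| = 6/3 = 2

Enumerate A + A = {a + b : a, b ∈ A}. With |A| = 3, there are |A|^2 = 9 ordered sum pairs; collecting distinct values, A + A = {-34, -17, -5, 0, 12, 24}, so |A + A| = 6. Thus K = 6/3 = 2. For comparison, the minimum possible |A + A| over all 3-element sets is 2·3 − 1 = 5 (so min K = 5/3), attained only by arithmetic progressions.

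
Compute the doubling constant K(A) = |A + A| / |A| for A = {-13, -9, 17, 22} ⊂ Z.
K = |A + A| / |A| = 10/4 = 5/2

Enumerate A + A = {a + b : a, b ∈ A}. With |A| = 4, there are |A|^2 = 16 ordered sum pairs; collecting distinct values, A + A = {-26, -22, -18, 4, 8, 9, 13, 34, 39, 44}, so |A + A| = 10. Thus K = 10/4 = 5/2. For comparison, the minimum possible |A + A| over all 4-element sets is 2·4 − 1 = 7 (so min K = 7/4), attained only by arithmetic progressions.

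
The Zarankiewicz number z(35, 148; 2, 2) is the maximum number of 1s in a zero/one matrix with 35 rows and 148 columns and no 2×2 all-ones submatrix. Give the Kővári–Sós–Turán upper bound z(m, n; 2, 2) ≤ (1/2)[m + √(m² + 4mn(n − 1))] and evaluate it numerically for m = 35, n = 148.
z(35, 148; 2, 2) ≤ (1/2)[35 + √(35² + 4·35·148·147)] = (1/2)[35 + √3047065] = 890.2922

Kővári–Sós–Turán: let r_1, ..., r_35 be the row sums and z = Σ r_i the total number of 1s. Each pair of columns can share at most one row with both entries 1 (else a 2×2 all-ones block appears), so Σ_i C(r_i, 2) ≤ C(148, 2) = 10878. By convexity Σ_i C(r_i, 2) ≥ 35·C(z/35, 2) = z(z − 35)/(2·35), giving z² − 35z − 35·148·147 ≤ 0 and hence z ≤ (1/2)[35 + √(1225 + 4·761460)] = (1/2)[35 + √3047065] ≈ (1/2)(35 + 1745.5844) = 890.2922.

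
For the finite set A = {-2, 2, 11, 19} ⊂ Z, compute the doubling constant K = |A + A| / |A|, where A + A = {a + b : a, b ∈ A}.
K = |A + A| / |A| = 10/4 = 5/2

Enumerate A + A = {a + b : a, b ∈ A}. With |A| = 4, there are |A|^2 = 16 ordered sum pairs; collecting distinct values, A + A = {-4, 0, 4, 9, 13, 17, 21, 22, 30, 38}, so |A + A| = 10. Thus K = 10/4 = 5/2. For comparison, the minimum possible |A + A| over all 4-element sets is 2·4 − 1 = 7 (so min K = 7/4), attained only by arithmetic progressions.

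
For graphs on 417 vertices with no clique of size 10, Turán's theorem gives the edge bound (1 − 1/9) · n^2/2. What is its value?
Turán density bound = (8/9) · 417^2/2 = 77284

Turán's theorem: ex(n, K_{r+1}) is achieved by the complete r-partite Turán graph T(n, r) with parts as balanced as possible, and is at most (1 − 1/r) · n^2/2. For r = 9, n = 417: the density bound is (8/9) · 173889/2 = 77284. The integer-valued extremum is e(T(417, 9)) = 77283, which is strictly less than the density bound 77284 since 9 ∤ 417 (the parts of T(417, 9) cannot all be equal).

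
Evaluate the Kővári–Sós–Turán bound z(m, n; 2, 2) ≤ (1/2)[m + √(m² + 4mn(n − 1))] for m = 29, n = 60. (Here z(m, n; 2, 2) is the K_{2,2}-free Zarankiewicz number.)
z(29, 60; 2, 2) ≤ (1/2)[29 + √(29² + 4·29·60·59)] = (1/2)[29 + √411481] = 335.2339

Kővári–Sós–Turán: let r_1, ..., r_29 be the row sums and z = Σ r_i the total number of 1s. Each pair of columns can share at most one row with both entries 1 (else a 2×2 all-ones block appears), so Σ_i C(r_i, 2) ≤ C(60, 2) = 1770. By convexity Σ_i C(r_i, 2) ≥ 29·C(z/29, 2) = z(z − 29)/(2·29), giving z² − 29z − 29·60·59 ≤ 0 and hence z ≤ (1/2)[29 + √(841 + 4·102660)] = (1/2)[29 + √411481] ≈ (1/2)(29 + 641.4678) = 335.2339.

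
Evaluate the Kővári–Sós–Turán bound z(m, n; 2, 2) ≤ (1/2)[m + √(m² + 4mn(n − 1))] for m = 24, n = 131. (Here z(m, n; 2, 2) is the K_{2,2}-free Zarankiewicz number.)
z(24, 131; 2, 2) ≤ (1/2)[24 + √(24² + 4·24·131·130)] = (1/2)[24 + √1635456] = 651.4247

Kővári–Sós–Turán: let r_1, ..., r_24 be the row sums and z = Σ r_i the total number of 1s. Each pair of columns can share at most one row with both entries 1 (else a 2×2 all-ones block appears), so Σ_i C(r_i, 2) ≤ C(131, 2) = 8515. By convexity Σ_i C(r_i, 2) ≥ 24·C(z/24, 2) = z(z − 24)/(2·24), giving z² − 24z − 24·131·130 ≤ 0 and hence z ≤ (1/2)[24 + √(576 + 4·408720)] = (1/2)[24 + √1635456] ≈ (1/2)(24 + 1278.8495) = 651.4247.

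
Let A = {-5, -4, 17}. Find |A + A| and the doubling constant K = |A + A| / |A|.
K = |A + A| / |A| = 6/3 = 2

Enumerate A + A = {a + b : a, b ∈ A}. With |A| = 3, there are |A|^2 = 9 ordered sum pairs; collecting distinct values, A + A = {-10, -9, -8, 12, 13, 34}, so |A + A| = 6. Thus K = 6/3 = 2. For comparison, the minimum possible |A + A| over all 3-element sets is 2·3 − 1 = 5 (so min K = 5/3), attained only by arithmetic progressions.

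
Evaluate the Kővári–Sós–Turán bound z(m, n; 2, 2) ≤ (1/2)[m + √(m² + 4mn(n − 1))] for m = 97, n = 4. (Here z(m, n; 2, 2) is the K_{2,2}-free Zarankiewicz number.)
z(97, 4; 2, 2) ≤ (1/2)[97 + √(97² + 4·97·4·3)] = (1/2)[97 + √14065] = 107.798

Kővári–Sós–Turán: let r_1, ..., r_97 be the row sums and z = Σ r_i the total number of 1s. Each pair of columns can share at most one row with both entries 1 (else a 2×2 all-ones block appears), so Σ_i C(r_i, 2) ≤ C(4, 2) = 6. By convexity Σ_i C(r_i, 2) ≥ 97·C(z/97, 2) = z(z − 97)/(2·97), giving z² − 97z − 97·4·3 ≤ 0 and hence z ≤ (1/2)[97 + √(9409 + 4·1164)] = (1/2)[97 + √14065] ≈ (1/2)(97 + 118.596) = 107.798.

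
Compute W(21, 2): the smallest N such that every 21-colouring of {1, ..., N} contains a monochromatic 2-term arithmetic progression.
W(21, 2) = 21 + 1 = 22

A 2-term AP is any pair of integers, so a monochromatic 2-AP exists iff some colour is used at least twice. With 21 colours, the colouring i ↦ i on {1, ..., 21} uses each colour once, avoiding any monochromatic pair, so W(21, 2) > 21. For {1, ..., 22}, pigeonhole forces two integers of the same colour, which form a monochromatic 2-AP. Hence W(21, 2) = 22.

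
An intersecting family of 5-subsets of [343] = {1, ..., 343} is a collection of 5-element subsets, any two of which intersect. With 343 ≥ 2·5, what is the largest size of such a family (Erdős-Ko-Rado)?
max |F| = C(342, 4) = 560077155

Erdős-Ko-Rado (1961): when n ≥ 2k, max |F| = C(n−1, k−1). The bound is attained by the star {A : i ∈ A} for any fixed i ∈ [n]. Here C(343−1, 5−1) = C(342, 4) = 560077155.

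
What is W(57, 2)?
W(57, 2) = 57 + 1 = 58

A 2-term AP is any pair of integers, so a monochromatic 2-AP exists iff some colour is used at least twice. With 57 colours, the colouring i ↦ i on {1, ..., 57} uses each colour once, avoiding any monochromatic pair, so W(57, 2) > 57. For {1, ..., 58}, pigeonhole forces two integers of the same colour, which form a monochromatic 2-AP. Hence W(57, 2) = 58.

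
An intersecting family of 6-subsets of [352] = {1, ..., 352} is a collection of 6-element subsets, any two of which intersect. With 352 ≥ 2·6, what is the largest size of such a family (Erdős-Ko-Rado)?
max |F| = C(351, 5) = 43144760295

The Erdős-Ko-Rado theorem states: for n ≥ 2k, an intersecting family of k-subsets of an n-element set has size at most C(n − 1, k − 1), with equality for 'star' families {A ⊆ [n] : |A| = k, i ∈ A} (fix an element i). For n = 352, k = 6: C(351, 5) = 43144760295.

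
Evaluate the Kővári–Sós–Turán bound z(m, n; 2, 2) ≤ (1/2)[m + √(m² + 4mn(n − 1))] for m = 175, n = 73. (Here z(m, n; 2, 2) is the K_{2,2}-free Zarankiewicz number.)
z(175, 73; 2, 2) ≤ (1/2)[175 + √(175² + 4·175·73·72)] = (1/2)[175 + √3709825] = 1050.5453

Kővári–Sós–Turán: let r_1, ..., r_175 be the row sums and z = Σ r_i the total number of 1s. Each pair of columns can share at most one row with both entries 1 (else a 2×2 all-ones block appears), so Σ_i C(r_i, 2) ≤ C(73, 2) = 2628. By convexity Σ_i C(r_i, 2) ≥ 175·C(z/175, 2) = z(z − 175)/(2·175), giving z² − 175z − 175·73·72 ≤ 0 and hence z ≤ (1/2)[175 + √(30625 + 4·919800)] = (1/2)[175 + √3709825] ≈ (1/2)(175 + 1926.0906) = 1050.5453.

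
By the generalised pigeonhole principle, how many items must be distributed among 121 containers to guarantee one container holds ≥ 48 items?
n = (48 − 1)·121 + 1 = 5688

By the generalised pigeonhole principle, to guarantee some box contains ≥ r objects we need more than (r − 1) · k objects total. Threshold: n = (r − 1) · k + 1. With r = 48 and k = 121: n = 47 · 121 + 1 = 5687 + 1 = 5688. For n = 5687 = 47 · 121, we can put exactly 47 objects in every box, avoiding 48 in any single one — so 5688 is tight.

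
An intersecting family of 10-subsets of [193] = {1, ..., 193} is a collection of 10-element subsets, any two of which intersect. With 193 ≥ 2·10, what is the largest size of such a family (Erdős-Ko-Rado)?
max |F| = C(192, 9) = 807772231738560

The Erdős-Ko-Rado theorem states: for n ≥ 2k, an intersecting family of k-subsets of an n-element set has size at most C(n − 1, k − 1), with equality for 'star' families {A ⊆ [n] : |A| = k, i ∈ A} (fix an element i). For n = 193, k = 10: C(192, 9) = 807772231738560.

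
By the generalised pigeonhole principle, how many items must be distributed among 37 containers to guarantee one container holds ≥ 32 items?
n = (32 − 1)·37 + 1 = 1148

By the generalised pigeonhole principle, to guarantee some box contains ≥ r objects we need more than (r − 1) · k objects total. Threshold: n = (r − 1) · k + 1. With r = 32 and k = 37: n = 31 · 37 + 1 = 1147 + 1 = 1148. For n = 1147 = 31 · 37, we can put exactly 31 objects in every box, avoiding 32 in any single one — so 1148 is tight.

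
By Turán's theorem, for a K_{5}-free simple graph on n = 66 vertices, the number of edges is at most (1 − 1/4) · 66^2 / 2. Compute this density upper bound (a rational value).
Turán density bound = (3/4) · 66^2/2 = 3267/2 ≈ 1633.5

Turán's theorem: ex(n, K_{r+1}) is achieved by the complete r-partite Turán graph T(n, r) with parts as balanced as possible, and is at most (1 − 1/r) · n^2/2. For r = 4, n = 66: the density bound is (3/4) · 4356/2 = 3267/2 ≈ 1633.5. The integer-valued extremum is e(T(66, 4)) = 1633, which is strictly less than the density bound 3267/2 since 4 ∤ 66 (the parts of T(66, 4) cannot all be equal).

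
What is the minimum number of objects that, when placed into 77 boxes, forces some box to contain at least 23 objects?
n = (23 − 1)·77 + 1 = 1695

By the generalised pigeonhole principle, to guarantee some box contains ≥ r objects we need more than (r − 1) · k objects total. Threshold: n = (r − 1) · k + 1. With r = 23 and k = 77: n = 22 · 77 + 1 = 1694 + 1 = 1695. For n = 1694 = 22 · 77, we can put exactly 22 objects in every box, avoiding 23 in any single one — so 1695 is tight.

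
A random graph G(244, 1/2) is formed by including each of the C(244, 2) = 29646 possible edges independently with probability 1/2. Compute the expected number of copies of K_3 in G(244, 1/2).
E[# K_3] = C(244, 3) · (1/2)^C(3, 2) = 2391444 / 2^3 = 597861/2 = 298930.5

For each 3-subset S of vertices (there are C(244, 3) = 2391444 such S), let X_S = 1 if S induces a K_3 (all C(3, 2) = 3 edges present). Then P(X_S = 1) = (1/2)^3 = 1/8. By linearity of expectation, E[# K_3] = C(244, 3) · (1/2)^3 = 2391444 / 8 = 597861/2 = 298930.5.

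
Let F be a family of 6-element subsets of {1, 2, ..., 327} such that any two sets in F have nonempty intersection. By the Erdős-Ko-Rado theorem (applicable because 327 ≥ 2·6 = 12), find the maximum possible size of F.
max |F| = C(326, 5) = 29752476390

The Erdős-Ko-Rado theorem states: for n ≥ 2k, an intersecting family of k-subsets of an n-element set has size at most C(n − 1, k − 1), with equality for 'star' families {A ⊆ [n] : |A| = k, i ∈ A} (fix an element i). For n = 327, k = 6: C(326, 5) = 29752476390.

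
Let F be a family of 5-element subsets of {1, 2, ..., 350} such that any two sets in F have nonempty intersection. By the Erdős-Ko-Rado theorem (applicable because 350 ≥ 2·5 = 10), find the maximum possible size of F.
max |F| = C(349, 4) = 607573751

The Erdős-Ko-Rado theorem states: for n ≥ 2k, an intersecting family of k-subsets of an n-element set has size at most C(n − 1, k − 1), with equality for 'star' families {A ⊆ [n] : |A| = k, i ∈ A} (fix an element i). For n = 350, k = 5: C(349, 4) = 607573751.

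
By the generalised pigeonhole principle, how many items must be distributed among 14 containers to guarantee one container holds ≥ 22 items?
n = (22 − 1)·14 + 1 = 295

By the generalised pigeonhole principle, to guarantee some box contains ≥ r objects we need more than (r − 1) · k objects total. Threshold: n = (r − 1) · k + 1. With r = 22 and k = 14: n = 21 · 14 + 1 = 294 + 1 = 295. For n = 294 = 21 · 14, we can put exactly 21 objects in every box, avoiding 22 in any single one — so 295 is tight.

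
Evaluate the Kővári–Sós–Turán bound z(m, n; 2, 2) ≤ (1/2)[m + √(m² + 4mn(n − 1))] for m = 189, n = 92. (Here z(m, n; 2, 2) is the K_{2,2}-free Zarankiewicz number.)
z(189, 92; 2, 2) ≤ (1/2)[189 + √(189² + 4·189·92·91)] = (1/2)[189 + √6364953] = 1355.9429

Kővári–Sós–Turán: let r_1, ..., r_189 be the row sums and z = Σ r_i the total number of 1s. Each pair of columns can share at most one row with both entries 1 (else a 2×2 all-ones block appears), so Σ_i C(r_i, 2) ≤ C(92, 2) = 4186. By convexity Σ_i C(r_i, 2) ≥ 189·C(z/189, 2) = z(z − 189)/(2·189), giving z² − 189z − 189·92·91 ≤ 0 and hence z ≤ (1/2)[189 + √(35721 + 4·1582308)] = (1/2)[189 + √6364953] ≈ (1/2)(189 + 2522.8858) = 1355.9429.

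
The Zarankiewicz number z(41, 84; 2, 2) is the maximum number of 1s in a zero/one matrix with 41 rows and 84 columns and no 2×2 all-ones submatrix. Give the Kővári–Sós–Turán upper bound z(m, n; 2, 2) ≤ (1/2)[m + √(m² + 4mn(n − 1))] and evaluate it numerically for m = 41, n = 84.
z(41, 84; 2, 2) ≤ (1/2)[41 + √(41² + 4·41·84·83)] = (1/2)[41 + √1145089] = 555.5442

Kővári–Sós–Turán: let r_1, ..., r_41 be the row sums and z = Σ r_i the total number of 1s. Each pair of columns can share at most one row with both entries 1 (else a 2×2 all-ones block appears), so Σ_i C(r_i, 2) ≤ C(84, 2) = 3486. By convexity Σ_i C(r_i, 2) ≥ 41·C(z/41, 2) = z(z − 41)/(2·41), giving z² − 41z − 41·84·83 ≤ 0 and hence z ≤ (1/2)[41 + √(1681 + 4·285852)] = (1/2)[41 + √1145089] ≈ (1/2)(41 + 1070.0883) = 555.5442.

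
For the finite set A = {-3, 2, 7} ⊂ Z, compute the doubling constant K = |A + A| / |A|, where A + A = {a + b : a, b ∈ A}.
K = |A + A| / |A| = 5/3

Enumerate A + A = {a + b : a, b ∈ A}. With |A| = 3, there are |A|^2 = 9 ordered sum pairs; collecting distinct values, A + A = {-6, -1, 4, 9, 14}, so |A + A| = 5. Thus K = 5/3. Here |A + A| = 2|A| − 1 = 5, the minimum possible — so K = 5/3 is minimal, which holds iff A is an arithmetic progression.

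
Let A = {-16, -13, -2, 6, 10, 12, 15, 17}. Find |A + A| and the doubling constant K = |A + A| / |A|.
K = |A + A| / |A| = 32/8 = 4

Enumerate A + A = {a + b : a, b ∈ A}. With |A| = 8, there are |A|^2 = 64 ordered sum pairs; collecting distinct values, A + A = {-32, -29, -26, -18, -15, -10, -7, -6, -4, -3, -1, 1, 2, 4, 8, 10, 12, 13, 15, 16, 18, 20, 21, 22, 23, 24, 25, 27, 29, 30, 32, 34}, so |A + A| = 32. Thus K = 32/8 = 4. For comparison, the minimum possible |A + A| over all 8-element sets is 2·8 − 1 = 15 (so min K = 15/8), attained only by arithmetic progressions.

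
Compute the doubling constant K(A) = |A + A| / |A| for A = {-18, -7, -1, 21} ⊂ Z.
K = |A + A| / |A| = 10/4 = 5/2

Enumerate A + A = {a + b : a, b ∈ A}. With |A| = 4, there are |A|^2 = 16 ordered sum pairs; collecting distinct values, A + A = {-36, -25, -19, -14, -8, -2, 3, 14, 20, 42}, so |A + A| = 10. Thus K = 10/4 = 5/2. For comparison, the minimum possible |A + A| over all 4-element sets is 2·4 − 1 = 7 (so min K = 7/4), attained only by arithmetic progressions.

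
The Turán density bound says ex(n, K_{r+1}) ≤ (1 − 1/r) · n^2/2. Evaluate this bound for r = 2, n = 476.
Turán density bound = (1/2) · 476^2/2 = 56644

Turán's theorem: ex(n, K_{r+1}) is achieved by the complete r-partite Turán graph T(n, r) with parts as balanced as possible, and is at most (1 − 1/r) · n^2/2. For r = 2, n = 476: the density bound is (1/2) · 226576/2 = 56644. Since 2 ∣ 476, the Turán graph T(476, 2) has parts of equal size 238, and its edge count e(T(476, 2)) = 56644 attains the density bound exactly.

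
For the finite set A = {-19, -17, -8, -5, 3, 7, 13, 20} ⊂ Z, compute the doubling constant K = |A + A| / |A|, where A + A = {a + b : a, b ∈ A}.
K = |A + A| / |A| = 34/8 = 17/4

Enumerate A + A = {a + b : a, b ∈ A}. With |A| = 8, there are |A|^2 = 64 ordered sum pairs; collecting distinct values, A + A = {-38, -36, -34, -27, -25, -24, -22, -16, -14, -13, -12, -10, -6, -5, -4, -2, -1, 1, 2, 3, 5, 6, 8, 10, 12, 14, 15, 16, 20, 23, 26, 27, 33, 40}, so |A + A| = 34. Thus K = 34/8 = 17/4. For comparison, the minimum possible |A + A| over all 8-element sets is 2·8 − 1 = 15 (so min K = 15/8), attained only by arithmetic progressions.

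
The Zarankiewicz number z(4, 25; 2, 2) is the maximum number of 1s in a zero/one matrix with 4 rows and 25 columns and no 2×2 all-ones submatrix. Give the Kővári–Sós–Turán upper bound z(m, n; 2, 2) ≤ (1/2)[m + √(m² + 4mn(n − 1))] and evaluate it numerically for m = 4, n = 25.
z(4, 25; 2, 2) ≤ (1/2)[4 + √(4² + 4·4·25·24)] = (1/2)[4 + √9616] = 51.0306

Kővári–Sós–Turán: let r_1, ..., r_4 be the row sums and z = Σ r_i the total number of 1s. Each pair of columns can share at most one row with both entries 1 (else a 2×2 all-ones block appears), so Σ_i C(r_i, 2) ≤ C(25, 2) = 300. By convexity Σ_i C(r_i, 2) ≥ 4·C(z/4, 2) = z(z − 4)/(2·4), giving z² − 4z − 4·25·24 ≤ 0 and hence z ≤ (1/2)[4 + √(16 + 4·2400)] = (1/2)[4 + √9616] ≈ (1/2)(4 + 98.0612) = 51.0306.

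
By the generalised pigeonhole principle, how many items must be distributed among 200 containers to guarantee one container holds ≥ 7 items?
n = (7 − 1)·200 + 1 = 1201

By the generalised pigeonhole principle, to guarantee some box contains ≥ r objects we need more than (r − 1) · k objects total. Threshold: n = (r − 1) · k + 1. With r = 7 and k = 200: n = 6 · 200 + 1 = 1200 + 1 = 1201. For n = 1200 = 6 · 200, we can put exactly 6 objects in every box, avoiding 7 in any single one — so 1201 is tight.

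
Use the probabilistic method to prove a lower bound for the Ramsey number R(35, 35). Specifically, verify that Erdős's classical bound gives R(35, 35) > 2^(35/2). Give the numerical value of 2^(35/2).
2^(35/2) = 185363.8; so R(35, 35) > 185363.8

Colour each edge of K_n uniformly at random with red/blue. The expected number of monochromatic K_35 is C(n, 35) · 2 · 2^(−C(35,2)). If C(n, 35) · 2^(1 − C(35,2)) < 1, then with positive probability no monochromatic K_35 exists, so R(35, 35) > n. The standard estimate C(n, 35) ≤ n^35/35! shows this inequality holds whenever n ≤ 2^(35/2) (since 35! · 2^(C(35,2) − 1) > 2^(35^2/2) ≥ n^35). Hence R(35, 35) > 2^(35/2) = 185363.8.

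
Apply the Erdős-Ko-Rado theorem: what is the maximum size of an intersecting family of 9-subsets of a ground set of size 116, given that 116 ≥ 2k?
max |F| = C(115, 8) = 591486111810

Erdős-Ko-Rado (1961): when n ≥ 2k, max |F| = C(n−1, k−1). The bound is attained by the star {A : i ∈ A} for any fixed i ∈ [n]. Here C(116−1, 9−1) = C(115, 8) = 591486111810.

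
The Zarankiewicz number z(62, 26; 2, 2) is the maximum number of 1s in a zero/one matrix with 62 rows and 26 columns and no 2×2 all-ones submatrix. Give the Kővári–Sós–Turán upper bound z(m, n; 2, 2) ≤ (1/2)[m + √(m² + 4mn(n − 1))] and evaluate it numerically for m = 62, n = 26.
z(62, 26; 2, 2) ≤ (1/2)[62 + √(62² + 4·62·26·25)] = (1/2)[62 + √165044] = 234.128

Kővári–Sós–Turán: let r_1, ..., r_62 be the row sums and z = Σ r_i the total number of 1s. Each pair of columns can share at most one row with both entries 1 (else a 2×2 all-ones block appears), so Σ_i C(r_i, 2) ≤ C(26, 2) = 325. By convexity Σ_i C(r_i, 2) ≥ 62·C(z/62, 2) = z(z − 62)/(2·62), giving z² − 62z − 62·26·25 ≤ 0 and hence z ≤ (1/2)[62 + √(3844 + 4·40300)] = (1/2)[62 + √165044] ≈ (1/2)(62 + 406.2561) = 234.128.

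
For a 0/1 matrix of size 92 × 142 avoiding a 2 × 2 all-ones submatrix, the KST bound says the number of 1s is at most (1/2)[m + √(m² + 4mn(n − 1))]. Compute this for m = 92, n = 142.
z(92, 142; 2, 2) ≤ (1/2)[92 + √(92² + 4·92·142·141)] = (1/2)[92 + √7376560] = 1403.9912

Kővári–Sós–Turán: let r_1, ..., r_92 be the row sums and z = Σ r_i the total number of 1s. Each pair of columns can share at most one row with both entries 1 (else a 2×2 all-ones block appears), so Σ_i C(r_i, 2) ≤ C(142, 2) = 10011. By convexity Σ_i C(r_i, 2) ≥ 92·C(z/92, 2) = z(z − 92)/(2·92), giving z² − 92z − 92·142·141 ≤ 0 and hence z ≤ (1/2)[92 + √(8464 + 4·1842024)] = (1/2)[92 + √7376560] ≈ (1/2)(92 + 2715.9823) = 1403.9912.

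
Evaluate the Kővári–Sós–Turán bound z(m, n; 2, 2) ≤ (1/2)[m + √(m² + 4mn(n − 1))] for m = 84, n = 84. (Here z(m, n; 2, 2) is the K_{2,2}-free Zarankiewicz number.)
z(84, 84; 2, 2) ≤ (1/2)[84 + √(84² + 4·84·84·83)] = (1/2)[84 + √2349648] = 808.4281

Kővári–Sós–Turán: let r_1, ..., r_84 be the row sums and z = Σ r_i the total number of 1s. Each pair of columns can share at most one row with both entries 1 (else a 2×2 all-ones block appears), so Σ_i C(r_i, 2) ≤ C(84, 2) = 3486. By convexity Σ_i C(r_i, 2) ≥ 84·C(z/84, 2) = z(z − 84)/(2·84), giving z² − 84z − 84·84·83 ≤ 0 and hence z ≤ (1/2)[84 + √(7056 + 4·585648)] = (1/2)[84 + √2349648] ≈ (1/2)(84 + 1532.8562) = 808.4281.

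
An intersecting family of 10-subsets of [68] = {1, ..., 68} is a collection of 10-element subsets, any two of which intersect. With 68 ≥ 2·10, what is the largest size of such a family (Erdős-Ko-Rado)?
max |F| = C(67, 9) = 42757703560

The Erdős-Ko-Rado theorem states: for n ≥ 2k, an intersecting family of k-subsets of an n-element set has size at most C(n − 1, k − 1), with equality for 'star' families {A ⊆ [n] : |A| = k, i ∈ A} (fix an element i). For n = 68, k = 10: C(67, 9) = 42757703560.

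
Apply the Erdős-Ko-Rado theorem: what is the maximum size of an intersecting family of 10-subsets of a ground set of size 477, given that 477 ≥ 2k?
max |F| = C(476, 9) = 3203734155741819700

Erdős-Ko-Rado (1961): when n ≥ 2k, max |F| = C(n−1, k−1). The bound is attained by the star {A : i ∈ A} for any fixed i ∈ [n]. Here C(477−1, 10−1) = C(476, 9) = 3203734155741819700.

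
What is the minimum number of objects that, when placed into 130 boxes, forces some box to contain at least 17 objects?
n = (17 − 1)·130 + 1 = 2081

By the generalised pigeonhole principle, to guarantee some box contains ≥ r objects we need more than (r − 1) · k objects total. Threshold: n = (r − 1) · k + 1. With r = 17 and k = 130: n = 16 · 130 + 1 = 2080 + 1 = 2081. For n = 2080 = 16 · 130, we can put exactly 16 objects in every box, avoiding 17 in any single one — so 2081 is tight.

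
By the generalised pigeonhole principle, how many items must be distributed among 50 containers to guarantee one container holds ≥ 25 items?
n = (25 − 1)·50 + 1 = 1201

By the generalised pigeonhole principle, to guarantee some box contains ≥ r objects we need more than (r − 1) · k objects total. Threshold: n = (r − 1) · k + 1. With r = 25 and k = 50: n = 24 · 50 + 1 = 1200 + 1 = 1201. For n = 1200 = 24 · 50, we can put exactly 24 objects in every box, avoiding 25 in any single one — so 1201 is tight.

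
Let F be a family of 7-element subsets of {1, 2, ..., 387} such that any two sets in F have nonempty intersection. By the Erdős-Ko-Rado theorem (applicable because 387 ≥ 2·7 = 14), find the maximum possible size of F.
max |F| = C(386, 6) = 4418083042912

The Erdős-Ko-Rado theorem states: for n ≥ 2k, an intersecting family of k-subsets of an n-element set has size at most C(n − 1, k − 1), with equality for 'star' families {A ⊆ [n] : |A| = k, i ∈ A} (fix an element i). For n = 387, k = 7: C(386, 6) = 4418083042912.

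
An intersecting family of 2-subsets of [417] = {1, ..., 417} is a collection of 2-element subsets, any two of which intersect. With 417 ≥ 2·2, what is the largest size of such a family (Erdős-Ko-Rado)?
max |F| = C(416, 1) = 416

Erdős-Ko-Rado (1961): when n ≥ 2k, max |F| = C(n−1, k−1). The bound is attained by the star {A : i ∈ A} for any fixed i ∈ [n]. Here C(417−1, 2−1) = C(416, 1) = 416.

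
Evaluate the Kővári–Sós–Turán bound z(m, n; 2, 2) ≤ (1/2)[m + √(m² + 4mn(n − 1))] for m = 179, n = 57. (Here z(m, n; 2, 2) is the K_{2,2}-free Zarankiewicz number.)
z(179, 57; 2, 2) ≤ (1/2)[179 + √(179² + 4·179·57·56)] = (1/2)[179 + √2317513] = 850.669

Kővári–Sós–Turán: let r_1, ..., r_179 be the row sums and z = Σ r_i the total number of 1s. Each pair of columns can share at most one row with both entries 1 (else a 2×2 all-ones block appears), so Σ_i C(r_i, 2) ≤ C(57, 2) = 1596. By convexity Σ_i C(r_i, 2) ≥ 179·C(z/179, 2) = z(z − 179)/(2·179), giving z² − 179z − 179·57·56 ≤ 0 and hence z ≤ (1/2)[179 + √(32041 + 4·571368)] = (1/2)[179 + √2317513] ≈ (1/2)(179 + 1522.338) = 850.669.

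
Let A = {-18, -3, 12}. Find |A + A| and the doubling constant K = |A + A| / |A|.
K = |A + A| / |A| = 5/3

Enumerate A + A = {a + b : a, b ∈ A}. With |A| = 3, there are |A|^2 = 9 ordered sum pairs; collecting distinct values, A + A = {-36, -21, -6, 9, 24}, so |A + A| = 5. Thus K = 5/3. Here |A + A| = 2|A| − 1 = 5, the minimum possible — so K = 5/3 is minimal, which holds iff A is an arithmetic progression.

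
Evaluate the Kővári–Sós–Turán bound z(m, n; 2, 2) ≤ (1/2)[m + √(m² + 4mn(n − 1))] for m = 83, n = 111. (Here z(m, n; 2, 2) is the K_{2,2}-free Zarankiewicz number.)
z(83, 111; 2, 2) ≤ (1/2)[83 + √(83² + 4·83·111·110)] = (1/2)[83 + √4060609] = 1049.0476

Kővári–Sós–Turán: let r_1, ..., r_83 be the row sums and z = Σ r_i the total number of 1s. Each pair of columns can share at most one row with both entries 1 (else a 2×2 all-ones block appears), so Σ_i C(r_i, 2) ≤ C(111, 2) = 6105. By convexity Σ_i C(r_i, 2) ≥ 83·C(z/83, 2) = z(z − 83)/(2·83), giving z² − 83z − 83·111·110 ≤ 0 and hence z ≤ (1/2)[83 + √(6889 + 4·1013430)] = (1/2)[83 + √4060609] ≈ (1/2)(83 + 2015.0953) = 1049.0476.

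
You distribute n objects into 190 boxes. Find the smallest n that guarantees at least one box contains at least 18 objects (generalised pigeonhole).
n = (18 − 1)·190 + 1 = 3231

By the generalised pigeonhole principle, to guarantee some box contains ≥ r objects we need more than (r − 1) · k objects total. Threshold: n = (r − 1) · k + 1. With r = 18 and k = 190: n = 17 · 190 + 1 = 3230 + 1 = 3231. For n = 3230 = 17 · 190, we can put exactly 17 objects in every box, avoiding 18 in any single one — so 3231 is tight.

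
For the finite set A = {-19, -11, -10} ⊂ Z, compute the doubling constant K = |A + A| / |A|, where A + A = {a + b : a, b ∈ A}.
K = |A + A| / |A| = 6/3 = 2

Enumerate A + A = {a + b : a, b ∈ A}. With |A| = 3, there are |A|^2 = 9 ordered sum pairs; collecting distinct values, A + A = {-38, -30, -29, -22, -21, -20}, so |A + A| = 6. Thus K = 6/3 = 2. For comparison, the minimum possible |A + A| over all 3-element sets is 2·3 − 1 = 5 (so min K = 5/3), attained only by arithmetic progressions.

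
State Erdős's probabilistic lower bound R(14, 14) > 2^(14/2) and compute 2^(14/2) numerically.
2^(14/2) = 128; so R(14, 14) > 128

Colour each edge of K_n uniformly at random with red/blue. The expected number of monochromatic K_14 is C(n, 14) · 2 · 2^(−C(14,2)). If C(n, 14) · 2^(1 − C(14,2)) < 1, then with positive probability no monochromatic K_14 exists, so R(14, 14) > n. The standard estimate C(n, 14) ≤ n^14/14! shows this inequality holds whenever n ≤ 2^(14/2) (since 14! · 2^(C(14,2) − 1) > 2^(14^2/2) ≥ n^14). Hence R(14, 14) > 2^(14/2) = 128.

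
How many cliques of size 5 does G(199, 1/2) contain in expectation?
E[# K_5] = C(199, 5) · (1/2)^C(5, 2) = 2472258789 / 2^10 ≈ 2414315.223633

For each 5-subset S of vertices (there are C(199, 5) = 2472258789 such S), let X_S = 1 if S induces a K_5 (all C(5, 2) = 10 edges present). Then P(X_S = 1) = (1/2)^10 = 1/1024. By linearity of expectation, E[# K_5] = C(199, 5) · (1/2)^10 = 2472258789 / 1024 ≈ 2414315.223633.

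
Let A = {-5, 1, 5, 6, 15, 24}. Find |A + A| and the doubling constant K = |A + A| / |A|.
K = |A + A| / |A| = 19/6

Enumerate A + A = {a + b : a, b ∈ A}. With |A| = 6, there are |A|^2 = 36 ordered sum pairs; collecting distinct values, A + A = {-10, -4, 0, 1, 2, 6, 7, 10, 11, 12, 16, 19, 20, 21, 25, 29, 30, 39, 48}, so |A + A| = 19. Thus K = 19/6. For comparison, the minimum possible |A + A| over all 6-element sets is 2·6 − 1 = 11 (so min K = 11/6), attained only by arithmetic progressions.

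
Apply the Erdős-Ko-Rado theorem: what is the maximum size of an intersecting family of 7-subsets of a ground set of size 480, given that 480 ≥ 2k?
max |F| = C(479, 6) = 16256542982505

Erdős-Ko-Rado (1961): when n ≥ 2k, max |F| = C(n−1, k−1). The bound is attained by the star {A : i ∈ A} for any fixed i ∈ [n]. Here C(480−1, 7−1) = C(479, 6) = 16256542982505.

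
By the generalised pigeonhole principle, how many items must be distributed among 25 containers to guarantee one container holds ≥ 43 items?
n = (43 − 1)·25 + 1 = 1051

By the generalised pigeonhole principle, to guarantee some box contains ≥ r objects we need more than (r − 1) · k objects total. Threshold: n = (r − 1) · k + 1. With r = 43 and k = 25: n = 42 · 25 + 1 = 1050 + 1 = 1051. For n = 1050 = 42 · 25, we can put exactly 42 objects in every box, avoiding 43 in any single one — so 1051 is tight.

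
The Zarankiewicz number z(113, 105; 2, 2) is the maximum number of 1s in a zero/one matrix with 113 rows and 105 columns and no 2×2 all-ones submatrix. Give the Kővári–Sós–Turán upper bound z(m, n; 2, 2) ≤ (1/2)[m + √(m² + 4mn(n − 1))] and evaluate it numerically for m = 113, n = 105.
z(113, 105; 2, 2) ≤ (1/2)[113 + √(113² + 4·113·105·104)] = (1/2)[113 + √4948609] = 1168.7735

Kővári–Sós–Turán: let r_1, ..., r_113 be the row sums and z = Σ r_i the total number of 1s. Each pair of columns can share at most one row with both entries 1 (else a 2×2 all-ones block appears), so Σ_i C(r_i, 2) ≤ C(105, 2) = 5460. By convexity Σ_i C(r_i, 2) ≥ 113·C(z/113, 2) = z(z − 113)/(2·113), giving z² − 113z − 113·105·104 ≤ 0 and hence z ≤ (1/2)[113 + √(12769 + 4·1233960)] = (1/2)[113 + √4948609] ≈ (1/2)(113 + 2224.5469) = 1168.7735.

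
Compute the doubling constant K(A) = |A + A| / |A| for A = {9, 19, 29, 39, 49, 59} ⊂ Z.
K = |A + A| / |A| = 11/6

Enumerate A + A = {a + b : a, b ∈ A}. With |A| = 6, there are |A|^2 = 36 ordered sum pairs; collecting distinct values, A + A = {18, 28, 38, 48, 58, 68, 78, 88, 98, 108, 118}, so |A + A| = 11. Thus K = 11/6. Here |A + A| = 2|A| − 1 = 11, the minimum possible — so K = 11/6 is minimal, which holds iff A is an arithmetic progression.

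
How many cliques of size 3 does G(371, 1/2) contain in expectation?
E[# K_3] = C(371, 3) · (1/2)^C(3, 2) = 8442105 / 2^3 = 1055263.125

For each 3-subset S of vertices (there are C(371, 3) = 8442105 such S), let X_S = 1 if S induces a K_3 (all C(3, 2) = 3 edges present). Then P(X_S = 1) = (1/2)^3 = 1/8. By linearity of expectation, E[# K_3] = C(371, 3) · (1/2)^3 = 8442105 / 8 = 1055263.125.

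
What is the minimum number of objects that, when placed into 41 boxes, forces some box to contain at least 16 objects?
n = (16 − 1)·41 + 1 = 616

By the generalised pigeonhole principle, to guarantee some box contains ≥ r objects we need more than (r − 1) · k objects total. Threshold: n = (r − 1) · k + 1. With r = 16 and k = 41: n = 15 · 41 + 1 = 615 + 1 = 616. For n = 615 = 15 · 41, we can put exactly 15 objects in every box, avoiding 16 in any single one — so 616 is tight.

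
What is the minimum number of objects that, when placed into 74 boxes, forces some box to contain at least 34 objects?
n = (34 − 1)·74 + 1 = 2443

By the generalised pigeonhole principle, to guarantee some box contains ≥ r objects we need more than (r − 1) · k objects total. Threshold: n = (r − 1) · k + 1. With r = 34 and k = 74: n = 33 · 74 + 1 = 2442 + 1 = 2443. For n = 2442 = 33 · 74, we can put exactly 33 objects in every box, avoiding 34 in any single one — so 2443 is tight.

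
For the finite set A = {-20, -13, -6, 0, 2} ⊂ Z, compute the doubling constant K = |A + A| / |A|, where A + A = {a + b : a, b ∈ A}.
K = |A + A| / |A| = 14/5

Enumerate A + A = {a + b : a, b ∈ A}. With |A| = 5, there are |A|^2 = 25 ordered sum pairs; collecting distinct values, A + A = {-40, -33, -26, -20, -19, -18, -13, -12, -11, -6, -4, 0, 2, 4}, so |A + A| = 14. Thus K = 14/5. For comparison, the minimum possible |A + A| over all 5-element sets is 2·5 − 1 = 9 (so min K = 9/5), attained only by arithmetic progressions.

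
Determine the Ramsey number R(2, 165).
R(2, 165) = 165

R(2, k) = k for all k ≥ 2: in a 2-colouring of K_k, either some edge is red (a red K_2) or all edges are blue (a blue K_k). And K_{164} coloured all-blue has no blue K_165, so R(2, 165) > 164. Hence R(2, 165) = 165.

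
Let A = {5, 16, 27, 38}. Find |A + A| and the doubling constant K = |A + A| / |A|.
K = |A + A| / |A| = 7/4

Enumerate A + A = {a + b : a, b ∈ A}. With |A| = 4, there are |A|^2 = 16 ordered sum pairs; collecting distinct values, A + A = {10, 21, 32, 43, 54, 65, 76}, so |A + A| = 7. Thus K = 7/4. Here |A + A| = 2|A| − 1 = 7, the minimum possible — so K = 7/4 is minimal, which holds iff A is an arithmetic progression.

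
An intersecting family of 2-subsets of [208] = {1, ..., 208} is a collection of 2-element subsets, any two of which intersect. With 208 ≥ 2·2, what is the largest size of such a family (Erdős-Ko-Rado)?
max |F| = C(207, 1) = 207

Erdős-Ko-Rado (1961): when n ≥ 2k, max |F| = C(n−1, k−1). The bound is attained by the star {A : i ∈ A} for any fixed i ∈ [n]. Here C(208−1, 2−1) = C(207, 1) = 207.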